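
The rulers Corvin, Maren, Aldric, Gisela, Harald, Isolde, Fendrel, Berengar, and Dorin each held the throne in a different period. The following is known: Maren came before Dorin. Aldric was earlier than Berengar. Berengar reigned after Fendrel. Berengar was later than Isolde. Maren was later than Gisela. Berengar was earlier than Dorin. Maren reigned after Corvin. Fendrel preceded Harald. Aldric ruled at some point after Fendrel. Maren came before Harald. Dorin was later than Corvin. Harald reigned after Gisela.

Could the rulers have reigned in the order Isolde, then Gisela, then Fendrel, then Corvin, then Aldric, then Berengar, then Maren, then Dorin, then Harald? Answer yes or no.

Check each stated constraint against the proposed order — e.g. Fendrel is ahead of Harald; Gisela is ahead of Harald. Every pair is in the required order; nothing is violated.

yes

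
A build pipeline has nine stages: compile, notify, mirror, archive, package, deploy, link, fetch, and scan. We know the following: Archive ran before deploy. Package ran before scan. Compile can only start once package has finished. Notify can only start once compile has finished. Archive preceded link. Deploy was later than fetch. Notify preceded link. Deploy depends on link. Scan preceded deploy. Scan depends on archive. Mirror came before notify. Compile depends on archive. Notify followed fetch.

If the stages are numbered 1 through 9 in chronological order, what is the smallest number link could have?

7

Archive, compile, fetch, mirror, notify, and package must all come before link — 6 forced predecessors.
Nothing else is forced ahead of link, so its earliest slot is position 6 + 1 = 7.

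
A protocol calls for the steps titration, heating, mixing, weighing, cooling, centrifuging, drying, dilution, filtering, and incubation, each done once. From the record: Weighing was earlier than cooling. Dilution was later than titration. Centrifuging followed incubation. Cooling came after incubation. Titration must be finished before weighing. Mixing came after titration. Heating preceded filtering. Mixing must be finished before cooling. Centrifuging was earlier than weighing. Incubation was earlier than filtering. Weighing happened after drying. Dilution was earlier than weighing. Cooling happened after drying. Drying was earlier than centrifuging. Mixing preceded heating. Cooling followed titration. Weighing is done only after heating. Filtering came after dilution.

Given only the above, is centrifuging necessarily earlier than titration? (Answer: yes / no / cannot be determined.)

No chain of stated constraints runs from centrifuging to titration, and none runs from titration to centrifuging either.
So the relative order of centrifuging and titration is not fixed by the given facts.

cannot be determined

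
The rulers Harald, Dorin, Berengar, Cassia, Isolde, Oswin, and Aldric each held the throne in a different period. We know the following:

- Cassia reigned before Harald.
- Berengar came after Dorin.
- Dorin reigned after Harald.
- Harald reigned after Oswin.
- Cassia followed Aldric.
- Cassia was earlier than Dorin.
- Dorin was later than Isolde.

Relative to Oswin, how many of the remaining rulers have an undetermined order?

3

Forced after Oswin: Berengar, Dorin, and Harald.
That leaves Aldric, Cassia, and Isolde with no forced order relative to Oswin — 3.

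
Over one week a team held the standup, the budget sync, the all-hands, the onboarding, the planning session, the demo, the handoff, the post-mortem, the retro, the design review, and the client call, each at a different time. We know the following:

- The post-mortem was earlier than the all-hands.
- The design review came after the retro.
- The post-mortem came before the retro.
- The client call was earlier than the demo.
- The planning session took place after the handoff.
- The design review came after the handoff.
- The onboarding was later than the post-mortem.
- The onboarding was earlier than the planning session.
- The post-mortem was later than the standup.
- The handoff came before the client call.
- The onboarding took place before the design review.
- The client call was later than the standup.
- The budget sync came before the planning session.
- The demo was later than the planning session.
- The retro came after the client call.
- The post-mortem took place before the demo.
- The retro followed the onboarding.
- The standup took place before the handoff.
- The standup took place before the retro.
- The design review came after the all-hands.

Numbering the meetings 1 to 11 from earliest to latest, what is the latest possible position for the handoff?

6

The handoff must come before the client call, the demo, the design review, the planning session, and the retro — 5 meetings forced after it.
Everything else can be placed before the handoff in some valid order, so the handoff can sit as late as position 11 − 5 = 6.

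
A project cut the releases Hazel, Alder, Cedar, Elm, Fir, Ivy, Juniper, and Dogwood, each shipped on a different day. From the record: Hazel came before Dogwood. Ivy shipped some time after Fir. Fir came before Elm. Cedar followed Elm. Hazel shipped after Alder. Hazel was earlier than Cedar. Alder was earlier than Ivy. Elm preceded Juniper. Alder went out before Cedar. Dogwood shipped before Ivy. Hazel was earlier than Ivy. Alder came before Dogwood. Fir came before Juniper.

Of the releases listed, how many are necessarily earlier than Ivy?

4

Directly stated before Ivy: Alder, Dogwood, Fir, and Hazel.
No chain forces Cedar (or any of the others) ahead of Ivy.
That's Alder, Dogwood, Fir, and Hazel — 4 in all.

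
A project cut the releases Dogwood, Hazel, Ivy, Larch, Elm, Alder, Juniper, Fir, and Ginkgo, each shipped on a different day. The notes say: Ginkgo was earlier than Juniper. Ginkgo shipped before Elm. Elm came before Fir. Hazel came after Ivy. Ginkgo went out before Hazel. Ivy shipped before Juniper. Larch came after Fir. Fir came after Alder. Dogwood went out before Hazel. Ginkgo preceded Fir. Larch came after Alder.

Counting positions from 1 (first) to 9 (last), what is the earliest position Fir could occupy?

Alder, Elm, and Ginkgo must all come before Fir — 3 forced predecessors.
Nothing else is forced ahead of Fir, so its earliest slot is position 3 + 1 = 4.

4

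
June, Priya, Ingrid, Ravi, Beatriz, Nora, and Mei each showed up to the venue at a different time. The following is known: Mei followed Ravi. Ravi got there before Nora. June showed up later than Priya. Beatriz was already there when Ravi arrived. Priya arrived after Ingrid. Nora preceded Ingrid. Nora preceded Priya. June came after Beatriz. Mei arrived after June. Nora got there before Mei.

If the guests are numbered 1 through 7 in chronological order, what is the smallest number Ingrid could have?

Beatriz, Nora, and Ravi must all come before Ingrid — 3 forced predecessors.
Nothing else is forced ahead of Ingrid, so their earliest slot is position 3 + 1 = 4.

4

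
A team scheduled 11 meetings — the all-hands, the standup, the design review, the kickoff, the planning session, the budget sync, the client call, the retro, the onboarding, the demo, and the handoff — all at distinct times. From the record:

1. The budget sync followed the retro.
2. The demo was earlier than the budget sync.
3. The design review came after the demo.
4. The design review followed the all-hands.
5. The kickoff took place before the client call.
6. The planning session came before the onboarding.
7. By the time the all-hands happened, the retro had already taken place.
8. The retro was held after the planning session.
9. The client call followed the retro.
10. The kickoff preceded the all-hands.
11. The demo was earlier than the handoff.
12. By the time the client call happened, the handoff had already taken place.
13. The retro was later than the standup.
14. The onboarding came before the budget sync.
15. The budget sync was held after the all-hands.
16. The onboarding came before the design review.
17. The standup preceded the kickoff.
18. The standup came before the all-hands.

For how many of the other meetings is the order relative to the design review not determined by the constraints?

3

Forced before the design review: the all-hands, the demo, the kickoff, the onboarding, the planning session, the retro, and the standup.
That leaves the budget sync, the client call, and the handoff with no forced order relative to the design review — 3.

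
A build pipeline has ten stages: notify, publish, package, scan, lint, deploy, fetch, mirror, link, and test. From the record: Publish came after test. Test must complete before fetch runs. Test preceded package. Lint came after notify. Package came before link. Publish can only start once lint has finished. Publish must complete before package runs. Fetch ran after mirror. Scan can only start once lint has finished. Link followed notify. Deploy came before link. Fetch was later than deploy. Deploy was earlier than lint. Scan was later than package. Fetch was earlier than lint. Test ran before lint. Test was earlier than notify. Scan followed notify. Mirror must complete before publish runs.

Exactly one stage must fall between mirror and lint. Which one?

Tracing the constraints gives mirror → fetch → lint, so fetch sits after mirror and before lint.
No other stage is forced both after mirror and before lint.

fetch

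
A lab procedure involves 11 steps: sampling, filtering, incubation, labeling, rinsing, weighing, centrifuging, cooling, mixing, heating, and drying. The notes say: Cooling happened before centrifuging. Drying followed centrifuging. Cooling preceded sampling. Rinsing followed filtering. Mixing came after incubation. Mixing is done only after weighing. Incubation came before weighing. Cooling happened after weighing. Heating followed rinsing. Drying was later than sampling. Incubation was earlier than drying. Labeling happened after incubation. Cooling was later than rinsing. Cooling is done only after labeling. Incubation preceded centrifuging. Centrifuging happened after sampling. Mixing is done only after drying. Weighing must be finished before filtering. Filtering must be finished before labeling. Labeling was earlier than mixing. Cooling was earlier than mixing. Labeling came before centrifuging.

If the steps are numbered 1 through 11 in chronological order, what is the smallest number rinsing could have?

4

Filtering, incubation, and weighing must all come before rinsing — 3 forced predecessors.
Nothing else is forced ahead of rinsing, so its earliest slot is position 3 + 1 = 4.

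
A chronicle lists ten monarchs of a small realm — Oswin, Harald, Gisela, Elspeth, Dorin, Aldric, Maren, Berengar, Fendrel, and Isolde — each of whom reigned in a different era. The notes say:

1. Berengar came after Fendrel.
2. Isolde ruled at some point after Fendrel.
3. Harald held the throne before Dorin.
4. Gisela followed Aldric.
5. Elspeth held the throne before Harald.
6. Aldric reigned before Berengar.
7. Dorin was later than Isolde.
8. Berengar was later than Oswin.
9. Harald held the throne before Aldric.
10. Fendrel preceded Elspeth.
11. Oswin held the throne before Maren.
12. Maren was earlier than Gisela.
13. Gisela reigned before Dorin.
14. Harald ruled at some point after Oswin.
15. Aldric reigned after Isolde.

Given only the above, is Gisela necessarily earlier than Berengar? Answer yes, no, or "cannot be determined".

No chain of stated constraints runs from Gisela to Berengar, and none runs from Berengar to Gisela either.
So the relative order of Gisela and Berengar is not fixed by the given facts.

cannot be determined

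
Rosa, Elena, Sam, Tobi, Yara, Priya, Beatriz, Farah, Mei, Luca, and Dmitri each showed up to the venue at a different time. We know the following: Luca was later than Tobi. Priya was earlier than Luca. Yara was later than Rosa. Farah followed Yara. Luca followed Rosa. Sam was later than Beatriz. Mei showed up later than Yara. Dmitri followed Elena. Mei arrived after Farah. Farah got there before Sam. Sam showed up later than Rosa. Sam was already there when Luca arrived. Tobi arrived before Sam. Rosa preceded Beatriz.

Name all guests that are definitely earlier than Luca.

Beatriz, Farah, Priya, Rosa, Sam, Tobi, Yara

Directly stated before Luca: Priya, Rosa, Sam, and Tobi.
Beatriz reaches Luca via Beatriz → Sam → Luca.
Farah reaches Luca via Farah → Sam → Luca.
Yara reaches Luca via Yara → Farah → Sam → Luca.
No chain forces Dmitri (or any of the others) ahead of Luca.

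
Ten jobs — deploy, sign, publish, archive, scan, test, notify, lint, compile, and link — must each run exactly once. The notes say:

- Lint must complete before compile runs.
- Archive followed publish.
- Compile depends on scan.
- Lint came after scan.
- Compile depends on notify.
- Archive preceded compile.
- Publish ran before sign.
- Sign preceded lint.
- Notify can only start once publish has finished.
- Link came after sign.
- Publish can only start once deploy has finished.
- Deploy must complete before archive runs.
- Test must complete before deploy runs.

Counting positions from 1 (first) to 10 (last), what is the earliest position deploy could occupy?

2

Test must come before deploy — 1 forced predecessor.
Nothing else is forced ahead of deploy, so its earliest slot is position 1 + 1 = 2.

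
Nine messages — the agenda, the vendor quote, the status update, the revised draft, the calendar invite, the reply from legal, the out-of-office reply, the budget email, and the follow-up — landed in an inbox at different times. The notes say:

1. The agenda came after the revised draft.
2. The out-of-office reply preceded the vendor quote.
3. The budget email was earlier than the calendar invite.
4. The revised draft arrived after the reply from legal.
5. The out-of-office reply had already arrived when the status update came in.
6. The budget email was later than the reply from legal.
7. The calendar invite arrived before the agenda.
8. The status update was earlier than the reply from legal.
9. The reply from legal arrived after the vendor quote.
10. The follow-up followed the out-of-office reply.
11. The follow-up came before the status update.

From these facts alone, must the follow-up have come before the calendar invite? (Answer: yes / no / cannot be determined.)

Chain the constraints: the follow-up → the status update → the reply from legal → the budget email → the calendar invite. Each link is directly stated, so the follow-up comes before the calendar invite.

yes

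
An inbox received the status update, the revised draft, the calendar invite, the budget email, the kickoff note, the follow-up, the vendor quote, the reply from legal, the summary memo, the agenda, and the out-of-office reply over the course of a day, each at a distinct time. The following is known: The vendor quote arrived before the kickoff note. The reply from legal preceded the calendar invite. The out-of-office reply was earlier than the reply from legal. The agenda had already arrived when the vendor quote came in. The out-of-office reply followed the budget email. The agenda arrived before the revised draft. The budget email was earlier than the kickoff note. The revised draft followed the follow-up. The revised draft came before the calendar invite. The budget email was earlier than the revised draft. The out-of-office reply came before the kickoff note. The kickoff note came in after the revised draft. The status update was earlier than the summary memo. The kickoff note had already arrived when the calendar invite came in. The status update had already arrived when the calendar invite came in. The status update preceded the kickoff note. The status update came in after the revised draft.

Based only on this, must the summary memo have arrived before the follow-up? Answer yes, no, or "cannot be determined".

Tracing the constraints gives the follow-up → the revised draft → the status update → the summary memo, so the follow-up must come before the summary memo.
That means the summary memo cannot be before the follow-up.

no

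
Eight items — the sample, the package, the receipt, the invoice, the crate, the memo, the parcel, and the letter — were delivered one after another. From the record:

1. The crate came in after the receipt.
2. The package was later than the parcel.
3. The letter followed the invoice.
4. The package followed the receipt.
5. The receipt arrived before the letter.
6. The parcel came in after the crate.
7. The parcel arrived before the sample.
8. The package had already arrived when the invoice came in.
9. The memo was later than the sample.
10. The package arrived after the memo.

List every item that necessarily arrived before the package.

the crate, the memo, the parcel, the receipt, the sample

Directly stated before the package: the memo, the parcel, and the receipt.
The crate reaches the package via the crate → the parcel → the package.
The sample reaches the package via the sample → the memo → the package.
No chain forces the letter (or any of the others) ahead of the package.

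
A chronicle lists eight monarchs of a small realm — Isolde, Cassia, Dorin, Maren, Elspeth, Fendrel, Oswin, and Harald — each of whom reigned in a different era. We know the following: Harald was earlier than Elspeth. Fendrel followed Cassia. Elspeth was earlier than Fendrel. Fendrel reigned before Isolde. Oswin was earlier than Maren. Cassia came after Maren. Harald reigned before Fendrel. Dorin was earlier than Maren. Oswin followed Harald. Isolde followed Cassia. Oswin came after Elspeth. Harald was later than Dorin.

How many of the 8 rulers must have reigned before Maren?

Directly stated before Maren: Dorin and Oswin.
Elspeth reaches Maren via Elspeth → Oswin → Maren.
Harald reaches Maren via Harald → Oswin → Maren.
That's Dorin, Elspeth, Harald, and Oswin — 4 in all.

4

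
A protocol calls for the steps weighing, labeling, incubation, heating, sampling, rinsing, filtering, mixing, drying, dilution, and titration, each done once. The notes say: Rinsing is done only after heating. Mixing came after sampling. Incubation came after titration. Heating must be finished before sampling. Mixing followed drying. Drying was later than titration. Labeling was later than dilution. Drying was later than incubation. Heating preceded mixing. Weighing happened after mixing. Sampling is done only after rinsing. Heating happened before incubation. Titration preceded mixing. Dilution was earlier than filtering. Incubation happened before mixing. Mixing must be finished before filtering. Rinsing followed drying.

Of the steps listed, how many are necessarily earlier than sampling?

Directly stated before sampling: heating and rinsing.
Drying reaches sampling via drying → rinsing → sampling.
Incubation reaches sampling via incubation → drying → rinsing → sampling.
Titration reaches sampling via titration → drying → rinsing → sampling.
That's drying, heating, incubation, rinsing, and titration — 5 in all.

5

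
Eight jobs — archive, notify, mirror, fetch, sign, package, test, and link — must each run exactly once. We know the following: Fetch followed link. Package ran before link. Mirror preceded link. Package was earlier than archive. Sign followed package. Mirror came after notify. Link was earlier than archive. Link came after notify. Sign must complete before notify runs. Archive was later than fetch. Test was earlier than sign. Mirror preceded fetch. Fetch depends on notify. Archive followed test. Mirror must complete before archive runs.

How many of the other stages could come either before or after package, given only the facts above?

1

Forced after package: archive, fetch, link, mirror, notify, and sign.
That leaves test with no forced order relative to package — 1.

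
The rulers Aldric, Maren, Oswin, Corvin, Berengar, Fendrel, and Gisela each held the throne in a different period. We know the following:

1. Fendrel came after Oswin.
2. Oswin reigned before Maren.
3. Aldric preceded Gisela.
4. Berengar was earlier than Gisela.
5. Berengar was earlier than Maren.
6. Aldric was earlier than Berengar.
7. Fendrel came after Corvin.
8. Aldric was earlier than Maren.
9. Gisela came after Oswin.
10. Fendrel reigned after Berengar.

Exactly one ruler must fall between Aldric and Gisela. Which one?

Berengar

Tracing the constraints gives Aldric → Berengar → Gisela, so Berengar sits after Aldric and before Gisela.
No other ruler is forced both after Aldric and before Gisela.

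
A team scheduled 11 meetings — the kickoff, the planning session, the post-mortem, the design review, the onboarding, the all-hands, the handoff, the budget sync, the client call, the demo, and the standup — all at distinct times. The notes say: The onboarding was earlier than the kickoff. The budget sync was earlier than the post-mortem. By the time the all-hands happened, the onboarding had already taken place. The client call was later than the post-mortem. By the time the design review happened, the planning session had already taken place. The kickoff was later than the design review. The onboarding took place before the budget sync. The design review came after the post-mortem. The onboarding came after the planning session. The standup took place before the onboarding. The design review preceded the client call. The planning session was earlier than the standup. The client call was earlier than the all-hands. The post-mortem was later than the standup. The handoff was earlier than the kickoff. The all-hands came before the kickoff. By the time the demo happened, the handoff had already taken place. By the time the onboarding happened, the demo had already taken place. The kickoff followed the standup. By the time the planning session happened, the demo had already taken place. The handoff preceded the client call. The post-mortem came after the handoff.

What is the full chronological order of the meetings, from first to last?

The constraints fix every adjacent pair, so only one ordering works:
the handoff → the demo → the planning session → the standup → the onboarding → the budget sync → the post-mortem → the design review → the client call → the all-hands → the kickoff.

the handoff, the demo, the planning session, the standup, the onboarding, the budget sync, the post-mortem, the design review, the client call, the all-hands, the kickoff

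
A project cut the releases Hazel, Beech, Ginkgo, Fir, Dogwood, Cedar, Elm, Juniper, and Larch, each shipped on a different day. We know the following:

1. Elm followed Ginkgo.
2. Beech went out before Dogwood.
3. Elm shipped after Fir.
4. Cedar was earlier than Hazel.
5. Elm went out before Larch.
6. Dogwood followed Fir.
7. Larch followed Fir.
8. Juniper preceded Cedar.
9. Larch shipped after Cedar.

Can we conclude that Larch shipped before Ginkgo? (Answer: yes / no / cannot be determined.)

no

Tracing the constraints gives Ginkgo → Elm → Larch, so Ginkgo must come before Larch.
That means Larch cannot be before Ginkgo.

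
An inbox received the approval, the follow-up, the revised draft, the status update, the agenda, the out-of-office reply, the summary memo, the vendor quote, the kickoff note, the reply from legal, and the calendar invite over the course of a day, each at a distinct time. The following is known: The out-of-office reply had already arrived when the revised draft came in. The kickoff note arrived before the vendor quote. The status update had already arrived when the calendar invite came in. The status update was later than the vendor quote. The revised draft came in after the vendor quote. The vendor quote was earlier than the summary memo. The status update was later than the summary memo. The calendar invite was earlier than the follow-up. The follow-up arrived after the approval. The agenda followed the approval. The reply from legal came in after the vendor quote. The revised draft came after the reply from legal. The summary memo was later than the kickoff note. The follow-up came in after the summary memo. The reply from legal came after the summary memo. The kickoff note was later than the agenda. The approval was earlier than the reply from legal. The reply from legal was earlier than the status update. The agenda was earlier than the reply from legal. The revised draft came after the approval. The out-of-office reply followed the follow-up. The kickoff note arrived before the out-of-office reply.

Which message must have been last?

the revised draft

Every other message has a chain of constraints placing it before the revised draft, so the revised draft is last.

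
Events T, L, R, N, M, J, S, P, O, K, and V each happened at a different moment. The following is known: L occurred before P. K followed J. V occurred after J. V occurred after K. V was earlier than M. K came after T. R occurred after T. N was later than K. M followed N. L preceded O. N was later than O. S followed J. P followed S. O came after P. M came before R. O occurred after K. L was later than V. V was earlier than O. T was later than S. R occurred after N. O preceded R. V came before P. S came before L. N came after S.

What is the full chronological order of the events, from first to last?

J, S, T, K, V, L, P, O, N, M, R

The constraints fix every adjacent pair, so only one ordering works:
J → S → T → K → V → L → P → O → N → M → R.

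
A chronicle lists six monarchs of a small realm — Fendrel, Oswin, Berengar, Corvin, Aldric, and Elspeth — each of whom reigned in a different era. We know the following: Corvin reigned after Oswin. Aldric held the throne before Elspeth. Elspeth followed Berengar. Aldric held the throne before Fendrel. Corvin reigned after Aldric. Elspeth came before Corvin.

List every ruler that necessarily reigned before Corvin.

Aldric, Berengar, Elspeth, Oswin

Directly stated before Corvin: Aldric, Elspeth, and Oswin.
Berengar reaches Corvin via Berengar → Elspeth → Corvin.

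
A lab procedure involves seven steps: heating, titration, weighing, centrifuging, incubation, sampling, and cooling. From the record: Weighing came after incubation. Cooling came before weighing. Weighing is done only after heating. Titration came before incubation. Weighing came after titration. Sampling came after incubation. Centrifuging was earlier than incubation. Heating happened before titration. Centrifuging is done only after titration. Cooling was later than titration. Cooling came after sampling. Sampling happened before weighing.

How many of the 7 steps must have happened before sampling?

4

Directly stated before sampling: incubation.
Centrifuging reaches sampling via centrifuging → incubation → sampling.
Heating reaches sampling via heating → titration → incubation → sampling.
Titration reaches sampling via titration → incubation → sampling.
That's centrifuging, heating, incubation, and titration — 4 in all.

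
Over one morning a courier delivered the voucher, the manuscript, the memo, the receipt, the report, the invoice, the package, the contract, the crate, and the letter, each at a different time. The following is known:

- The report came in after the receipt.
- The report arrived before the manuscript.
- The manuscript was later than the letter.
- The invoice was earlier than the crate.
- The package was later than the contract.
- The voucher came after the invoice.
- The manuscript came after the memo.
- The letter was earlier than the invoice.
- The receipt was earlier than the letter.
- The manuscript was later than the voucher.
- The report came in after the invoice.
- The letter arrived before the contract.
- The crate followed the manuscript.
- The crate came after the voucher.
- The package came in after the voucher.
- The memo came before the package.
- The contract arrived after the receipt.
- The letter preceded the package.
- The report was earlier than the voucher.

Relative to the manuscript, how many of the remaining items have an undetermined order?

Forced before the manuscript: the invoice, the letter, the memo, the receipt, the report, and the voucher; forced after the manuscript: the crate.
That leaves the contract and the package with no forced order relative to the manuscript — 2.

2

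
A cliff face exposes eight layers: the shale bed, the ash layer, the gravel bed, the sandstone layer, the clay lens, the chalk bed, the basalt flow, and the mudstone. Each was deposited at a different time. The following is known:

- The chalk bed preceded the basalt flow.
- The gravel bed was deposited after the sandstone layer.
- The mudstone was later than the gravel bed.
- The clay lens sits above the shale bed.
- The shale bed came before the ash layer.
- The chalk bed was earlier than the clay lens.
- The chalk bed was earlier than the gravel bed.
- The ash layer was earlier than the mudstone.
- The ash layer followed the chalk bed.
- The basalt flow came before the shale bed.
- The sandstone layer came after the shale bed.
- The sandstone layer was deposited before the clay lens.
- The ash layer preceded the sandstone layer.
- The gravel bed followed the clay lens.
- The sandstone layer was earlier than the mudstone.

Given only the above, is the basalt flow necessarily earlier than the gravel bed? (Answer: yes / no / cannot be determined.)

Chain the constraints: the basalt flow → the shale bed → the sandstone layer → the gravel bed. Each link is directly stated, so the basalt flow comes before the gravel bed.

yes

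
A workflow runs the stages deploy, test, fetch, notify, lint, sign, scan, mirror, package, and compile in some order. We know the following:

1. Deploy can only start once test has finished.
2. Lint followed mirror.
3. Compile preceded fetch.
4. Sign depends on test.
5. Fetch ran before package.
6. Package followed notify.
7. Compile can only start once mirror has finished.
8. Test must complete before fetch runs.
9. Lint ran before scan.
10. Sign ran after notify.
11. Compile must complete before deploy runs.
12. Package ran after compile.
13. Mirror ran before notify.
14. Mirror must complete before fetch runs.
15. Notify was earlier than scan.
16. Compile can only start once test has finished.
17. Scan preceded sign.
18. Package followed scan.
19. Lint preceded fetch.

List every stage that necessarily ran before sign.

Directly stated before sign: notify, scan, and test.
Lint reaches sign via lint → scan → sign.
Mirror reaches sign via mirror → notify → sign.
No chain forces fetch (or any of the others) ahead of sign.

lint, mirror, notify, scan, test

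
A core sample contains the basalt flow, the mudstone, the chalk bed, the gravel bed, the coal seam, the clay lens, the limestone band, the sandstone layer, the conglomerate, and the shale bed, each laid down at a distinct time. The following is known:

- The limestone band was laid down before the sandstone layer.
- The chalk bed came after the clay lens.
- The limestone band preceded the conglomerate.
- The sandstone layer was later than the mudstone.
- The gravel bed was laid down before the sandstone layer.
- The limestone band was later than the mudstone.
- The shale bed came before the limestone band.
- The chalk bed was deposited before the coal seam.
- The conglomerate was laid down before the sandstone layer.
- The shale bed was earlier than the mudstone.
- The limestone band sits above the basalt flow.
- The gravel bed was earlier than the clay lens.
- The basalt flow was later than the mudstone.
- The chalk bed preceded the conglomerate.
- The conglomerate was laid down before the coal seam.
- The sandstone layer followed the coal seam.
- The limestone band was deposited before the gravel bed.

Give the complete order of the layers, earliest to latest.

The constraints fix every adjacent pair, so only one ordering works:
the shale bed → the mudstone → the basalt flow → the limestone band → the gravel bed → the clay lens → the chalk bed → the conglomerate → the coal seam → the sandstone layer.

the shale bed, the mudstone, the basalt flow, the limestone band, the gravel bed, the clay lens, the chalk bed, the conglomerate, the coal seam, the sandstone layer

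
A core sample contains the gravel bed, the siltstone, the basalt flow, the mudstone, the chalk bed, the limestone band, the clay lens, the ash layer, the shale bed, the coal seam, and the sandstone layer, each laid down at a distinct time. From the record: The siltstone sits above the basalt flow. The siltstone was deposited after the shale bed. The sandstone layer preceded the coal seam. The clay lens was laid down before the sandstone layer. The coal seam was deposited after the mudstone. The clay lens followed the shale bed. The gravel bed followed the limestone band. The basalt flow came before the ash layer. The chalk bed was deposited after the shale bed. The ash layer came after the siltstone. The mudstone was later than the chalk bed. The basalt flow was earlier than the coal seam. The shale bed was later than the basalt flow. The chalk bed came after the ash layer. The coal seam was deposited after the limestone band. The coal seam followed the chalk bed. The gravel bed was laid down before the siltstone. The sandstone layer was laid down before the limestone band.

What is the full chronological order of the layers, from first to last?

The constraints fix every adjacent pair, so only one ordering works:
the basalt flow → the shale bed → the clay lens → the sandstone layer → the limestone band → the gravel bed → the siltstone → the ash layer → the chalk bed → the mudstone → the coal seam.

the basalt flow, the shale bed, the clay lens, the sandstone layer, the limestone band, the gravel bed, the siltstone, the ash layer, the chalk bed, the mudstone, the coal seam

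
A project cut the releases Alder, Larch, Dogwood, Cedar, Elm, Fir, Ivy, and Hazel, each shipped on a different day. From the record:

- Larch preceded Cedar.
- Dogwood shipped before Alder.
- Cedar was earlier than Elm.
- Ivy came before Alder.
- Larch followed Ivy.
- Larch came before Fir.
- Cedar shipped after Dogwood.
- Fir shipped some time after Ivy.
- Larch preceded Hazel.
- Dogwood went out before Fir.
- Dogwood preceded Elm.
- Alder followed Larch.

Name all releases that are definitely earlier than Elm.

Cedar, Dogwood, Ivy, Larch

Directly stated before Elm: Cedar and Dogwood.
Ivy reaches Elm via Ivy → Larch → Cedar → Elm.
Larch reaches Elm via Larch → Cedar → Elm.
No chain forces Alder (or any of the others) ahead of Elm.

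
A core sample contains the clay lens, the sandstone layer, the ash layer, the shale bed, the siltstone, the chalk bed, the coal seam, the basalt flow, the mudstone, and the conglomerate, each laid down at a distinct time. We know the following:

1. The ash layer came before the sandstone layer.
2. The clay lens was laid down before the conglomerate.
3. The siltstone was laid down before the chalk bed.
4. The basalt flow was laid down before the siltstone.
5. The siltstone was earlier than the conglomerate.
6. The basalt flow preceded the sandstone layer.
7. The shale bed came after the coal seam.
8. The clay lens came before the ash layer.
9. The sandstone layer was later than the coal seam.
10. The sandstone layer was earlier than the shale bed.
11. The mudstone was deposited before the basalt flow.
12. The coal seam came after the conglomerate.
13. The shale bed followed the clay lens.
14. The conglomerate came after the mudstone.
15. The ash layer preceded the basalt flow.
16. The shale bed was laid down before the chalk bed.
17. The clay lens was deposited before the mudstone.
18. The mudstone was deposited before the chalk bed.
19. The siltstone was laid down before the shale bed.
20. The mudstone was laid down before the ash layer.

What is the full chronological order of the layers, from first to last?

The constraints fix every adjacent pair, so only one ordering works:
the clay lens → the mudstone → the ash layer → the basalt flow → the siltstone → the conglomerate → the coal seam → the sandstone layer → the shale bed → the chalk bed.

the clay lens, the mudstone, the ash layer, the basalt flow, the siltstone, the conglomerate, the coal seam, the sandstone layer, the shale bed, the chalk bed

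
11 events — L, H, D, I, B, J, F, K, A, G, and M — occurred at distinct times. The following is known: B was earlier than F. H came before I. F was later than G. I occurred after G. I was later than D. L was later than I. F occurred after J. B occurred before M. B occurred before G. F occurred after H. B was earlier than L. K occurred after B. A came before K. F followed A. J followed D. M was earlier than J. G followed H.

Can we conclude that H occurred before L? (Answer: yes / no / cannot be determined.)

Chain the constraints: H → I → L. Each link is directly stated, so H comes before L.

yes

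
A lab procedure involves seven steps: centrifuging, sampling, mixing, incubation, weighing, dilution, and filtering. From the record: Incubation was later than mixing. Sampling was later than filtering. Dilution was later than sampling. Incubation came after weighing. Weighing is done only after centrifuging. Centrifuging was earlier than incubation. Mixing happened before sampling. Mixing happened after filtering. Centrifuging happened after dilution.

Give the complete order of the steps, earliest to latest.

The constraints fix every adjacent pair, so only one ordering works:
filtering → mixing → sampling → dilution → centrifuging → weighing → incubation.

filtering, mixing, sampling, dilution, centrifuging, weighing, incubation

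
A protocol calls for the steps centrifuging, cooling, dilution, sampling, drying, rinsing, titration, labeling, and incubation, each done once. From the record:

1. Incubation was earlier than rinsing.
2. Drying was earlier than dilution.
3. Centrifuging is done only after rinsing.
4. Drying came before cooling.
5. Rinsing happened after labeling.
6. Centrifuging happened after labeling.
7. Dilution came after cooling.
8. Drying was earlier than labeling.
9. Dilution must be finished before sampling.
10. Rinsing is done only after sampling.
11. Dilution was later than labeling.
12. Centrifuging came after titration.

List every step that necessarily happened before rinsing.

cooling, dilution, drying, incubation, labeling, sampling

Directly stated before rinsing: incubation, labeling, and sampling.
Cooling reaches rinsing via cooling → dilution → sampling → rinsing.
Dilution reaches rinsing via dilution → sampling → rinsing.
Drying reaches rinsing via drying → labeling → rinsing.
No chain forces titration (or any of the others) ahead of rinsing.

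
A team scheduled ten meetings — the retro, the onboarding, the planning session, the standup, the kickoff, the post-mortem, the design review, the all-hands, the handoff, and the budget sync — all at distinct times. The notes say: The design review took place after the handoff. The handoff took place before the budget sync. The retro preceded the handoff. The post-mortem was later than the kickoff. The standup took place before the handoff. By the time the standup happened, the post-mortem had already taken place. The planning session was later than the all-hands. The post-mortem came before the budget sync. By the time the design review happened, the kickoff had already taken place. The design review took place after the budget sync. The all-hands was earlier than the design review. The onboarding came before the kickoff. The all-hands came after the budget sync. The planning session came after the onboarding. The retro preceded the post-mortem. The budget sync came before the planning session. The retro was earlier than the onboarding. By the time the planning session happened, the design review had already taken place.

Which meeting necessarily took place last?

Every other meeting has a chain of constraints placing it before the planning session, so the planning session is last.

the planning session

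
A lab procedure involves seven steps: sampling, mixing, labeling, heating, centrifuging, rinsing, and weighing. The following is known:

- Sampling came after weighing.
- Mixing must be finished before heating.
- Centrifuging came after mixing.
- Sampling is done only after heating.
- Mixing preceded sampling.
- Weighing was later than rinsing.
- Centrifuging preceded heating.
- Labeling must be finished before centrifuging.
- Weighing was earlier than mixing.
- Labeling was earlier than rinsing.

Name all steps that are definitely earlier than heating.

Directly stated before heating: centrifuging and mixing.
Labeling reaches heating via labeling → centrifuging → heating.
Rinsing reaches heating via rinsing → weighing → mixing → heating.
Weighing reaches heating via weighing → mixing → heating.

centrifuging, labeling, mixing, rinsing, weighing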